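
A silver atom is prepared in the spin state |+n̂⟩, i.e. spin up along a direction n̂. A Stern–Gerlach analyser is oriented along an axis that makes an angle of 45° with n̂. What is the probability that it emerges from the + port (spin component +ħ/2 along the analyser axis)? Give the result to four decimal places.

For spin-½, the probability of finding spin-up along an axis at angle θ to the initial spin direction is cos²(θ/2); spin-down is sin²(θ/2).
θ = 45°, so P = cos²(22.5°) ≈ 0.8536.

0.8536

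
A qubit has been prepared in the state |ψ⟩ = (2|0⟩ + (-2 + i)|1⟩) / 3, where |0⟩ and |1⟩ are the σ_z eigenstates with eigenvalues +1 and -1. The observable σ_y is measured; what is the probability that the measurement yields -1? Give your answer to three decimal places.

|-y⟩ = (|0⟩ - i|1⟩)/√2, so ⟨-y|ψ⟩ = (1 - 2i) / (√2·3).
P = |1 - 2i|² / 18 = 5/18.

0.278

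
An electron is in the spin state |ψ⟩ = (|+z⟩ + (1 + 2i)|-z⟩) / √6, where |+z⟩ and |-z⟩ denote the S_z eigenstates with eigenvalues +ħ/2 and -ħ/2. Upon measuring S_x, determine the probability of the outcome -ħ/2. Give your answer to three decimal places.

|-x⟩ = (|+z⟩ - |-z⟩)/√2, so ⟨-x|ψ⟩ = (-2i) / (√2·√6).
P = |-2i|² / 12 = 4/12.

0.333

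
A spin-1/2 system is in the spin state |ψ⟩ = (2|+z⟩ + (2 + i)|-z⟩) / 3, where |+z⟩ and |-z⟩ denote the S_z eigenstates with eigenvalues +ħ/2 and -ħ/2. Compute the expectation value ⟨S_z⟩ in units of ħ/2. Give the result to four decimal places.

⟨σ_z⟩ = |a|² - |b|² divided by |a|²+|b|², with a, b the |+z⟩, |-z⟩ amplitudes.
= (4 - 5)/9 = -1/9.
⟨S_z⟩ = (ħ/2)·⟨σ_z⟩.

-0.1111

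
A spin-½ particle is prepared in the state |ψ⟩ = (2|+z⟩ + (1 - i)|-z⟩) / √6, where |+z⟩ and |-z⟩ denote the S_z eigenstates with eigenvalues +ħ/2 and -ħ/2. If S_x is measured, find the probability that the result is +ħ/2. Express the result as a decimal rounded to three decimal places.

0.833

|+x⟩ = (|+z⟩ + |-z⟩)/√2, so ⟨+x|ψ⟩ = (3 - i) / (√2·√6).
P = |3 - i|² / 12 = 10/12.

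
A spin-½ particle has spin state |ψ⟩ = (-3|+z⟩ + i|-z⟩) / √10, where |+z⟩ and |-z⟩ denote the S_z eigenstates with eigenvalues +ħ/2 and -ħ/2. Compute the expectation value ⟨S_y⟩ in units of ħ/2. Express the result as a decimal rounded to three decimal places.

⟨σ_y⟩ = 2 Im(a* b)/(|a|²+|b|²) with a = -3, b = i.
a* b = -3i, so ⟨σ_y⟩ = -6/10.
⟨S_y⟩ = (ħ/2)·⟨σ_y⟩.

-0.600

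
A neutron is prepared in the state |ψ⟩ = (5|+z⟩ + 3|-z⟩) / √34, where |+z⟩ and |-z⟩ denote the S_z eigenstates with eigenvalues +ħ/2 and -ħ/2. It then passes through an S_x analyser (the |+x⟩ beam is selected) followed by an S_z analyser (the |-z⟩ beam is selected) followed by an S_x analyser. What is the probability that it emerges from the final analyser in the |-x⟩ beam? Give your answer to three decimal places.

First analyser (S_x): P(|+x⟩) = |⟨+x|ψ⟩|² = 64/68.
After stage 1 the state is |+x⟩; P(|-z⟩) = |⟨-z|+x⟩|² = 1/2.
After stage 2 the state is |-z⟩; P(|-x⟩) = |⟨-x|-z⟩|² = 1/2.
Joint probability = 64/68 × 1/2 × 1/2 = 0.235.

0.235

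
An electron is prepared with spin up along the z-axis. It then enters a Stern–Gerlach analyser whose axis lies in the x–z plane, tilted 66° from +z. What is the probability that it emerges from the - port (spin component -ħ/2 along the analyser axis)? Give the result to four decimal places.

For spin-½, the probability of finding spin-up along an axis at angle θ to the initial spin direction is cos²(θ/2); spin-down is sin²(θ/2).
θ = 66°, so P = sin²(33°) ≈ 0.2966.

0.2966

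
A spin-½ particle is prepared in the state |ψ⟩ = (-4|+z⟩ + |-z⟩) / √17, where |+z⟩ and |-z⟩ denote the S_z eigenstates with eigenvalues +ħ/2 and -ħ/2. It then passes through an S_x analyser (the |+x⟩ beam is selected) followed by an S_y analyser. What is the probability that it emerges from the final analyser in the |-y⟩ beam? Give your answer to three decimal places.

First analyser (S_x): P(|+x⟩) = |⟨+x|ψ⟩|² = 9/34.
After stage 1 the state is |+x⟩; P(|-y⟩) = |⟨-y|+x⟩|² = 1/2.
Joint probability = 9/34 × 1/2 = 0.132.

0.132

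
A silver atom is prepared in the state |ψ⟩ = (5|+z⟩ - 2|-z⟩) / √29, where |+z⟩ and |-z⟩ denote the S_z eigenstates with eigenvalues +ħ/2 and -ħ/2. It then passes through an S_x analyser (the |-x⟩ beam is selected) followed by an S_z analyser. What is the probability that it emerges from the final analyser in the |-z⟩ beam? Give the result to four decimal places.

0.4224

First analyser (S_x): P(|-x⟩) = |⟨-x|ψ⟩|² = 49/58.
After stage 1 the state is |-x⟩; P(|-z⟩) = |⟨-z|-x⟩|² = 1/2.
Joint probability = 49/58 × 1/2 = 0.4224.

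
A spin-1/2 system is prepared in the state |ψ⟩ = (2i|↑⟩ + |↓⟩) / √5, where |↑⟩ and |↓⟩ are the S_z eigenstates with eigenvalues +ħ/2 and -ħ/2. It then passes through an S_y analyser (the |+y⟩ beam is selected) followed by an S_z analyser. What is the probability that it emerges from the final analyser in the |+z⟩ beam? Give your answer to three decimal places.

First analyser (S_y): P(|+y⟩) = |⟨+y|ψ⟩|² = 1/10.
After stage 1 the state is |+y⟩; P(|+z⟩) = |⟨+z|+y⟩|² = 1/2.
Joint probability = 1/10 × 1/2 = 0.050.

0.050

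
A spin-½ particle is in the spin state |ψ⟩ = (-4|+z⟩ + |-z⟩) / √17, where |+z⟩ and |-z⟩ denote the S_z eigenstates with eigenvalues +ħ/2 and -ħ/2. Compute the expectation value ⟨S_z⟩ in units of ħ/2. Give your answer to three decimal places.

0.882

⟨σ_z⟩ = |a|² - |b|² divided by |a|²+|b|², with a, b the |+z⟩, |-z⟩ amplitudes.
= (16 - 1)/17 = 15/17.
⟨S_z⟩ = (ħ/2)·⟨σ_z⟩.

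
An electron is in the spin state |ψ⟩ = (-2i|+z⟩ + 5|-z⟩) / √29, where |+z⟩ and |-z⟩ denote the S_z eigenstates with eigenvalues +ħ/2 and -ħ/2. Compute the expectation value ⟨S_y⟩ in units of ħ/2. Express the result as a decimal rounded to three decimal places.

⟨σ_y⟩ = 2 Im(a* b)/(|a|²+|b|²) with a = -2i, b = 5.
a* b = 10i, so ⟨σ_y⟩ = 20/29.
⟨S_y⟩ = (ħ/2)·⟨σ_y⟩.

0.690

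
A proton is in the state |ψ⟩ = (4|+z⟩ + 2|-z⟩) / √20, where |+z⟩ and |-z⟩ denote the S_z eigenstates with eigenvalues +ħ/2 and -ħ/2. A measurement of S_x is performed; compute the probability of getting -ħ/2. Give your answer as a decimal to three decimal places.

|-x⟩ = (|+z⟩ - |-z⟩)/√2, so ⟨-x|ψ⟩ = (2) / (√2·√20).
P = |2|² / 40 = 4/40.

0.100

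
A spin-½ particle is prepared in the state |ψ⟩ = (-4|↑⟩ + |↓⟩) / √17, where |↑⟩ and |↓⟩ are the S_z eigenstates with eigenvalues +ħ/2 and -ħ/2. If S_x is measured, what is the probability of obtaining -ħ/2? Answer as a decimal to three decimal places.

|-x⟩ = (|↑⟩ - |↓⟩)/√2, so ⟨-x|ψ⟩ = (-5) / (√2·√17).
P = |-5|² / 34 = 25/34.

0.735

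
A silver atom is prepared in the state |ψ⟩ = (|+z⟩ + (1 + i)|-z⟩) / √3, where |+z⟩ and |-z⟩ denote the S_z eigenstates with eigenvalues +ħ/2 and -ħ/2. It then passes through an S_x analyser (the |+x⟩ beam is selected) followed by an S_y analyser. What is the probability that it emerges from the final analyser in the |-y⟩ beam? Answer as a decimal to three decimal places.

First analyser (S_x): P(|+x⟩) = |⟨+x|ψ⟩|² = 5/6.
After stage 1 the state is |+x⟩; P(|-y⟩) = |⟨-y|+x⟩|² = 1/2.
Joint probability = 5/6 × 1/2 = 0.417.

0.417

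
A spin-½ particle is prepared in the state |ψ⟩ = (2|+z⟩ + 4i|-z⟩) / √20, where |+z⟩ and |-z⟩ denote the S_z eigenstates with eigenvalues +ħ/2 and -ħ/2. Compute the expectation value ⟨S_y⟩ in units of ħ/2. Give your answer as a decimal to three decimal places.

0.800

⟨σ_y⟩ = 2 Im(a* b)/(|a|²+|b|²) with a = 2, b = 4i.
a* b = 8i, so ⟨σ_y⟩ = 16/20.
⟨S_y⟩ = (ħ/2)·⟨σ_y⟩.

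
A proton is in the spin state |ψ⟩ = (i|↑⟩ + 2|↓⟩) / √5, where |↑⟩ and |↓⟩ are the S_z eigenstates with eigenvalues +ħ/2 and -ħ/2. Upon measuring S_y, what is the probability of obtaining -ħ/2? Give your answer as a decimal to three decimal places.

|-y⟩ = (|↑⟩ - i|↓⟩)/√2, so ⟨-y|ψ⟩ = (3i) / (√2·√5).
P = |3i|² / 10 = 9/10.

0.900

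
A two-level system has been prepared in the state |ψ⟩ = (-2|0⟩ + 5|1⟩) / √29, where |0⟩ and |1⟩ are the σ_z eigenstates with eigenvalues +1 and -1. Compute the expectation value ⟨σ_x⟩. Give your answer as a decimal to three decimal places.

⟨σ_x⟩ = 2 Re(a* b)/(|a|²+|b|²) with a = -2, b = 5.
a* b = -10, so ⟨σ_x⟩ = -20/29.

-0.690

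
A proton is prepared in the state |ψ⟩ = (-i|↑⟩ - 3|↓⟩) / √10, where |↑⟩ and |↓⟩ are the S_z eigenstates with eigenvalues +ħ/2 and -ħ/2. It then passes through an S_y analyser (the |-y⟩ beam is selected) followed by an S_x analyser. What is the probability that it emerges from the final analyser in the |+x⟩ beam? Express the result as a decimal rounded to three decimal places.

First analyser (S_y): P(|-y⟩) = |⟨-y|ψ⟩|² = 16/20.
After stage 1 the state is |-y⟩; P(|+x⟩) = |⟨+x|-y⟩|² = 1/2.
Joint probability = 16/20 × 1/2 = 0.400.

0.400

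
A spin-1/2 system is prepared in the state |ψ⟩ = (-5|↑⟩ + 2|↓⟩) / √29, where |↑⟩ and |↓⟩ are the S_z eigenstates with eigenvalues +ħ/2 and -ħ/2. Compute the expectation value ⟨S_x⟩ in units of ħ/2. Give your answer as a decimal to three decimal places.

⟨σ_x⟩ = 2 Re(a* b)/(|a|²+|b|²) with a = -5, b = 2.
a* b = -10, so ⟨σ_x⟩ = -20/29.
⟨S_x⟩ = (ħ/2)·⟨σ_x⟩.

-0.690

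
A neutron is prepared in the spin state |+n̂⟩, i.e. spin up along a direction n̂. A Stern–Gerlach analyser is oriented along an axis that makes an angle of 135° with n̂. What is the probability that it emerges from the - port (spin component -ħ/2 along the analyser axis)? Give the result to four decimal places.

0.8536

For spin-½, the probability of finding spin-up along an axis at angle θ to the initial spin direction is cos²(θ/2); spin-down is sin²(θ/2).
θ = 135°, so P = sin²(67.5°) ≈ 0.8536.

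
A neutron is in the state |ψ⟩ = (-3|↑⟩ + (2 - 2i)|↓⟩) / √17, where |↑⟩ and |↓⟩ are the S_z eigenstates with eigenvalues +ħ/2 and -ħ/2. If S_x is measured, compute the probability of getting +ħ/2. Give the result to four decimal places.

|+x⟩ = (|↑⟩ + |↓⟩)/√2, so ⟨+x|ψ⟩ = (-1 - 2i) / (√2·√17).
P = |-1 - 2i|² / 34 = 5/34.

0.1471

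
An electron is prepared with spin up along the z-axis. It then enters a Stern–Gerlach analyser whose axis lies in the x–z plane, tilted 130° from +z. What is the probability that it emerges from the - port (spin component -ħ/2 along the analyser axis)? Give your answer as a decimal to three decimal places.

0.821

For spin-½, the probability of finding spin-up along an axis at angle θ to the initial spin direction is cos²(θ/2); spin-down is sin²(θ/2).
θ = 130°, so P = sin²(65°) ≈ 0.821.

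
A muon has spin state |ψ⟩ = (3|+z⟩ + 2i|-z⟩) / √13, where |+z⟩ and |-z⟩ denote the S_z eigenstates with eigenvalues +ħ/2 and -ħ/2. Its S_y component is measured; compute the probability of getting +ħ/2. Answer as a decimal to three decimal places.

0.962

|+y⟩ = (|+z⟩ + i|-z⟩)/√2, so ⟨+y|ψ⟩ = (5) / (√2·√13).
P = |5|² / 26 = 25/26.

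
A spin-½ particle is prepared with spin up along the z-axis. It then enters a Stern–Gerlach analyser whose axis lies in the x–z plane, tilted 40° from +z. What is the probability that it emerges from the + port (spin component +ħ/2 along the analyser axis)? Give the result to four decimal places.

For spin-½, the probability of finding spin-up along an axis at angle θ to the initial spin direction is cos²(θ/2); spin-down is sin²(θ/2).
θ = 40°, so P = cos²(20°) ≈ 0.8830.

0.8830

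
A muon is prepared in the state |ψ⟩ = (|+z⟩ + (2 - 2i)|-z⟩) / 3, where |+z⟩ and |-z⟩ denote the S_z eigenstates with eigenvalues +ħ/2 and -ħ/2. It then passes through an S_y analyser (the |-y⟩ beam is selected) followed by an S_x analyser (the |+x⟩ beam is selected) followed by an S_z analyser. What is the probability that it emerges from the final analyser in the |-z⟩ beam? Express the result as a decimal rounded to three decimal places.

0.181

First analyser (S_y): P(|-y⟩) = |⟨-y|ψ⟩|² = 13/18.
After stage 1 the state is |-y⟩; P(|+x⟩) = |⟨+x|-y⟩|² = 1/2.
After stage 2 the state is |+x⟩; P(|-z⟩) = |⟨-z|+x⟩|² = 1/2.
Joint probability = 13/18 × 1/2 × 1/2 = 0.181.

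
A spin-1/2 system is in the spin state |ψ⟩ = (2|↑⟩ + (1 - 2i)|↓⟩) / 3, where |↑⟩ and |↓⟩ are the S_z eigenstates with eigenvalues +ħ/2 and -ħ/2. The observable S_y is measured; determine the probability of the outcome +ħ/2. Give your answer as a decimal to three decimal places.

|+y⟩ = (|↑⟩ + i|↓⟩)/√2, so ⟨+y|ψ⟩ = (-i) / (√2·3).
P = |-i|² / 18 = 1/18.

0.056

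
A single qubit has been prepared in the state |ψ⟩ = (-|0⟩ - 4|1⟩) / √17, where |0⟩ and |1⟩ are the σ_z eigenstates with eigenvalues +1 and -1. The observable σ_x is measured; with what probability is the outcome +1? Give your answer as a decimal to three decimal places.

|+x⟩ = (|0⟩ + |1⟩)/√2, so ⟨+x|ψ⟩ = (-5) / (√2·√17).
P = |-5|² / 34 = 25/34.

0.735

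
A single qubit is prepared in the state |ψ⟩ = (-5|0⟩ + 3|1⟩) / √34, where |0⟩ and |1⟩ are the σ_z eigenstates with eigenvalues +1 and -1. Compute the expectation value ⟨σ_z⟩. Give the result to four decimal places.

⟨σ_z⟩ = |a|² - |b|² divided by |a|²+|b|², with a, b the |0⟩, |1⟩ amplitudes.
= (25 - 9)/34 = 16/34.

0.4706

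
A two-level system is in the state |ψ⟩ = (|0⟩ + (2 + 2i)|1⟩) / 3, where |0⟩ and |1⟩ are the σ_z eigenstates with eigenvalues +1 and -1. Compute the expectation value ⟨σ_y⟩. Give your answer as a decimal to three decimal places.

0.444

⟨σ_y⟩ = 2 Im(a* b)/(|a|²+|b|²) with a = 1, b = (2 + 2i).
a* b = (2 + 2i), so ⟨σ_y⟩ = 4/9.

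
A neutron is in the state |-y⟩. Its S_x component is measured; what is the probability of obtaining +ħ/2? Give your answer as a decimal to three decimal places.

0.500

In the S_z basis, |-y⟩ = (|↑⟩ - i|↓⟩)/√2 and |+x⟩ = (|↑⟩ + |↓⟩)/√2.
|⟨+x|-y⟩|² = 1/2.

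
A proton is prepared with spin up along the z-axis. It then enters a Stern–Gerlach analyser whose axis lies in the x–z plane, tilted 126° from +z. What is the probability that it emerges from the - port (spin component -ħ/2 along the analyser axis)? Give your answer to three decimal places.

For spin-½, the probability of finding spin-up along an axis at angle θ to the initial spin direction is cos²(θ/2); spin-down is sin²(θ/2).
θ = 126°, so P = sin²(63°) ≈ 0.794.

0.794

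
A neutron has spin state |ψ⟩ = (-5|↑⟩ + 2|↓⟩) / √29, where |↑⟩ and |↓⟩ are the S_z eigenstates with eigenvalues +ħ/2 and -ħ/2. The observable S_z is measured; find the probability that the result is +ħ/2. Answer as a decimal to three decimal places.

The +ħ/2 outcome corresponds to |↑⟩. Its amplitude in |ψ⟩ is -5/√29.
P = |-5|² / 29 = 25/29.

0.862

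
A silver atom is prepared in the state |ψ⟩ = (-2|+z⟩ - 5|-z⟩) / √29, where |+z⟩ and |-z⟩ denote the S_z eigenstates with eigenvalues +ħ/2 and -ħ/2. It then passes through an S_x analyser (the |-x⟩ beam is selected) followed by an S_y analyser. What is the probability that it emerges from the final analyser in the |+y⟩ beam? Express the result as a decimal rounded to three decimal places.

0.078

First analyser (S_x): P(|-x⟩) = |⟨-x|ψ⟩|² = 9/58.
After stage 1 the state is |-x⟩; P(|+y⟩) = |⟨+y|-x⟩|² = 1/2.
Joint probability = 9/58 × 1/2 = 0.078.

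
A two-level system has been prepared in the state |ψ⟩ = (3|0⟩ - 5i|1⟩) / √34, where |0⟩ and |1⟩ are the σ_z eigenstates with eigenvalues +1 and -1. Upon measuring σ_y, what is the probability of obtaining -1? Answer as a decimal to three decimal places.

|-y⟩ = (|0⟩ - i|1⟩)/√2, so ⟨-y|ψ⟩ = (8) / (√2·√34).
P = |8|² / 68 = 64/68.

0.941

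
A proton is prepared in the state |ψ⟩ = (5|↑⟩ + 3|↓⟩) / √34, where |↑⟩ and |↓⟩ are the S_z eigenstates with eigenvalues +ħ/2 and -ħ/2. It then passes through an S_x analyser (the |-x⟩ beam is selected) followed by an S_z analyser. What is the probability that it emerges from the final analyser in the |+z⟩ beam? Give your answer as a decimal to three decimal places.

0.029

First analyser (S_x): P(|-x⟩) = |⟨-x|ψ⟩|² = 4/68.
After stage 1 the state is |-x⟩; P(|+z⟩) = |⟨+z|-x⟩|² = 1/2.
Joint probability = 4/68 × 1/2 = 0.029.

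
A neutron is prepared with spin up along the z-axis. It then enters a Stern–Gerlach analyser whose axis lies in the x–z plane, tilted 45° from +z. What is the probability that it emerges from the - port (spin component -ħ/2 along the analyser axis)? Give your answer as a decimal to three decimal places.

For spin-½, the probability of finding spin-up along an axis at angle θ to the initial spin direction is cos²(θ/2); spin-down is sin²(θ/2).
θ = 45°, so P = sin²(22.5°) ≈ 0.146.

0.146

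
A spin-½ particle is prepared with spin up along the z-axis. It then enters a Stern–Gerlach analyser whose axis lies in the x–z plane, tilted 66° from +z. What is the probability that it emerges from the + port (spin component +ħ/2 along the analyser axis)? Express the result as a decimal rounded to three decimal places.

0.703

For spin-½, the probability of finding spin-up along an axis at angle θ to the initial spin direction is cos²(θ/2); spin-down is sin²(θ/2).
θ = 66°, so P = cos²(33°) ≈ 0.703.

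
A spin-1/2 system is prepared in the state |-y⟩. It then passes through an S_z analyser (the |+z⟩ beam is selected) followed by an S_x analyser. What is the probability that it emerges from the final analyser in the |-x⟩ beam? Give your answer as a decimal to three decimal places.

0.250

First analyser (S_z): from |-y⟩, P(|+z⟩) = 1/2.
After stage 1 the state is |+z⟩; P(|-x⟩) = |⟨-x|+z⟩|² = 1/2.
Joint probability = 1/2 × 1/2 = 0.250.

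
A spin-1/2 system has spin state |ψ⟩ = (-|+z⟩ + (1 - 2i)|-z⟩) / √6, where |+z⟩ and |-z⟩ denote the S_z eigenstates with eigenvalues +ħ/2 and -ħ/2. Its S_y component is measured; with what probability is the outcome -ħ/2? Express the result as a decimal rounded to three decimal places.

|-y⟩ = (|+z⟩ - i|-z⟩)/√2, so ⟨-y|ψ⟩ = (1 + i) / (√2·√6).
P = |1 + i|² / 12 = 2/12.

0.167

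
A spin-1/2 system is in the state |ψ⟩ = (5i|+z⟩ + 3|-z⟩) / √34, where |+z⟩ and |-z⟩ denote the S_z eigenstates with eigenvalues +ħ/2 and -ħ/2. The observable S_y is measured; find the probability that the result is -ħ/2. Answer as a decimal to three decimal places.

0.941

|-y⟩ = (|+z⟩ - i|-z⟩)/√2, so ⟨-y|ψ⟩ = (8i) / (√2·√34).
P = |8i|² / 68 = 64/68.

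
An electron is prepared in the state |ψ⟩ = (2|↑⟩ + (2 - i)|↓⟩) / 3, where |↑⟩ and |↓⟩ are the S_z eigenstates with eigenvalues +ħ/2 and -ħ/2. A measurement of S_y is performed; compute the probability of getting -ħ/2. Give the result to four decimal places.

0.7222

|-y⟩ = (|↑⟩ - i|↓⟩)/√2, so ⟨-y|ψ⟩ = (3 + 2i) / (√2·3).
P = |3 + 2i|² / 18 = 13/18.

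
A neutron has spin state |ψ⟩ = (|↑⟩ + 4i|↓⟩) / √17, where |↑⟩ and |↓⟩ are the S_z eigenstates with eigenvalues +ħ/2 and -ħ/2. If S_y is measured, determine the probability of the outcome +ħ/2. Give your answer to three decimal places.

0.735

|+y⟩ = (|↑⟩ + i|↓⟩)/√2, so ⟨+y|ψ⟩ = (5) / (√2·√17).
P = |5|² / 34 = 25/34.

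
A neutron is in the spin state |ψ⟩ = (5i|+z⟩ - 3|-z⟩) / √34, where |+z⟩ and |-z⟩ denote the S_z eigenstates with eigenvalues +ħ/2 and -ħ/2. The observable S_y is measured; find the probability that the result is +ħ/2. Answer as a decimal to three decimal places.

|+y⟩ = (|+z⟩ + i|-z⟩)/√2, so ⟨+y|ψ⟩ = (8i) / (√2·√34).
P = |8i|² / 68 = 64/68.

0.941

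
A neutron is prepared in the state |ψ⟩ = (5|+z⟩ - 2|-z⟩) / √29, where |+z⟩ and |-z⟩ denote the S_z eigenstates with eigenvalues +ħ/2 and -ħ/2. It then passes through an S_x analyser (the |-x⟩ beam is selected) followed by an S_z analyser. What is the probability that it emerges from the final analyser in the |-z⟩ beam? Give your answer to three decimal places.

0.422

First analyser (S_x): P(|-x⟩) = |⟨-x|ψ⟩|² = 49/58.
After stage 1 the state is |-x⟩; P(|-z⟩) = |⟨-z|-x⟩|² = 1/2.
Joint probability = 49/58 × 1/2 = 0.422.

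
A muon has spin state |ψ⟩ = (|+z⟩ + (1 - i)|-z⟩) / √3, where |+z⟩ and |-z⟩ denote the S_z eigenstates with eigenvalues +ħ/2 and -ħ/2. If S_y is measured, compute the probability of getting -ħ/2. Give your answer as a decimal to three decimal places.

0.833

|-y⟩ = (|+z⟩ - i|-z⟩)/√2, so ⟨-y|ψ⟩ = (2 + i) / (√2·√3).
P = |2 + i|² / 6 = 5/6.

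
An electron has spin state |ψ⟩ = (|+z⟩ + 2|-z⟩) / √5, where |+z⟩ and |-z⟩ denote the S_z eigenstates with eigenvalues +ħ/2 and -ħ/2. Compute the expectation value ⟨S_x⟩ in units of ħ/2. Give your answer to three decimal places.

0.800

⟨σ_x⟩ = 2 Re(a* b)/(|a|²+|b|²) with a = 1, b = 2.
a* b = 2, so ⟨σ_x⟩ = 4/5.
⟨S_x⟩ = (ħ/2)·⟨σ_x⟩.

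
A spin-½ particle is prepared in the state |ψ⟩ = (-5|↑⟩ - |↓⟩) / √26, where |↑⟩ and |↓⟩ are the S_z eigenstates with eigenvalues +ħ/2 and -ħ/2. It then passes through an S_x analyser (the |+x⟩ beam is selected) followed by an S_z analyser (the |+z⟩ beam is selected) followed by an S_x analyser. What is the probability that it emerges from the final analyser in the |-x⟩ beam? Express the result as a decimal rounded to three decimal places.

0.173

First analyser (S_x): P(|+x⟩) = |⟨+x|ψ⟩|² = 36/52.
After stage 1 the state is |+x⟩; P(|+z⟩) = |⟨+z|+x⟩|² = 1/2.
After stage 2 the state is |+z⟩; P(|-x⟩) = |⟨-x|+z⟩|² = 1/2.
Joint probability = 36/52 × 1/2 × 1/2 = 0.173.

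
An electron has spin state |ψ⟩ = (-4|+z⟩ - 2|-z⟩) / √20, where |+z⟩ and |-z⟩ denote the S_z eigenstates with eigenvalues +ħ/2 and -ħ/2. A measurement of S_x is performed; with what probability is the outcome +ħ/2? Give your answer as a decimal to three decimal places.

|+x⟩ = (|+z⟩ + |-z⟩)/√2, so ⟨+x|ψ⟩ = (-6) / (√2·√20).
P = |-6|² / 40 = 36/40.

0.900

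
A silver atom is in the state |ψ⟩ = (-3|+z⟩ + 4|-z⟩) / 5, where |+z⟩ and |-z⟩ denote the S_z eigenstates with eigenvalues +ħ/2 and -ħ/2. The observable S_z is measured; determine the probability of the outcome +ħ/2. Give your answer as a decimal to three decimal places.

The +ħ/2 outcome corresponds to |+z⟩. Its amplitude in |ψ⟩ is -3/5.
P = |-3|² / 25 = 9/25.

0.360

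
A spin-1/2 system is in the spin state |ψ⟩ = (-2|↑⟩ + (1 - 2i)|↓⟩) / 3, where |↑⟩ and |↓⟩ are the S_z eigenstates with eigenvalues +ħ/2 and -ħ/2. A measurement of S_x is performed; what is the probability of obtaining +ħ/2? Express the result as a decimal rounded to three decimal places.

0.278

|+x⟩ = (|↑⟩ + |↓⟩)/√2, so ⟨+x|ψ⟩ = (-1 - 2i) / (√2·3).
P = |-1 - 2i|² / 18 = 5/18.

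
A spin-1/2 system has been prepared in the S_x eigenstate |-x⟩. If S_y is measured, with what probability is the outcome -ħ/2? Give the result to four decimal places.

In the S_z basis, |-x⟩ = (|+z⟩ - |-z⟩)/√2 and |-y⟩ = (|+z⟩ - i|-z⟩)/√2.
|⟨-y|-x⟩|² = 1/2.

0.5000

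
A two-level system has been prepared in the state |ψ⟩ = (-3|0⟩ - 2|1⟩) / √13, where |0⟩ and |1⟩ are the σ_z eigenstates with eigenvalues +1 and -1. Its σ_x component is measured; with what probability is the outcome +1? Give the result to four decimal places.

0.9615

|+x⟩ = (|0⟩ + |1⟩)/√2, so ⟨+x|ψ⟩ = (-5) / (√2·√13).
P = |-5|² / 26 = 25/26.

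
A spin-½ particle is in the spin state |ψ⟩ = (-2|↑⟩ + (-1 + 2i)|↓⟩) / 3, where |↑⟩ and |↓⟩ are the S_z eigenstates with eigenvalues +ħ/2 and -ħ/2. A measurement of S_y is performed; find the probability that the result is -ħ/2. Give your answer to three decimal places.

0.944

|-y⟩ = (|↑⟩ - i|↓⟩)/√2, so ⟨-y|ψ⟩ = (-4 - i) / (√2·3).
P = |-4 - i|² / 18 = 17/18.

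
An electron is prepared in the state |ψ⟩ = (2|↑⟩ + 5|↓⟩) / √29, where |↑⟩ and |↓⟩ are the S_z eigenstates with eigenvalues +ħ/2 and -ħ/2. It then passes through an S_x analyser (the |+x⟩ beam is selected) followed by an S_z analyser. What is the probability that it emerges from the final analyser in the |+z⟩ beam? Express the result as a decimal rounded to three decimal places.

First analyser (S_x): P(|+x⟩) = |⟨+x|ψ⟩|² = 49/58.
After stage 1 the state is |+x⟩; P(|+z⟩) = |⟨+z|+x⟩|² = 1/2.
Joint probability = 49/58 × 1/2 = 0.422.

0.422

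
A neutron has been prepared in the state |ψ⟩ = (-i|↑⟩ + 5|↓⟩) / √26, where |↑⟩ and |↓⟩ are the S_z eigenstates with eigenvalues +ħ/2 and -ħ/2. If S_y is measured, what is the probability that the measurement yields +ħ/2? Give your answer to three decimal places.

0.692

|+y⟩ = (|↑⟩ + i|↓⟩)/√2, so ⟨+y|ψ⟩ = (-6i) / (√2·√26).
P = |-6i|² / 52 = 36/52.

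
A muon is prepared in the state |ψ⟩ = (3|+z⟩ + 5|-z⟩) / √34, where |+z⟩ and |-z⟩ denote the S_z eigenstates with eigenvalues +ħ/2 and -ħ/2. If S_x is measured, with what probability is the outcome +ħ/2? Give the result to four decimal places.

|+x⟩ = (|+z⟩ + |-z⟩)/√2, so ⟨+x|ψ⟩ = (8) / (√2·√34).
P = |8|² / 68 = 64/68.

0.9412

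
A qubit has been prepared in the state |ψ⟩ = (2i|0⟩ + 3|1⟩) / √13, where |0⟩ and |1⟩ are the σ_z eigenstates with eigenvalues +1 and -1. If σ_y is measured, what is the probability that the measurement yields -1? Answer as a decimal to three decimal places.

0.962

|-y⟩ = (|0⟩ - i|1⟩)/√2, so ⟨-y|ψ⟩ = (5i) / (√2·√13).
P = |5i|² / 26 = 25/26.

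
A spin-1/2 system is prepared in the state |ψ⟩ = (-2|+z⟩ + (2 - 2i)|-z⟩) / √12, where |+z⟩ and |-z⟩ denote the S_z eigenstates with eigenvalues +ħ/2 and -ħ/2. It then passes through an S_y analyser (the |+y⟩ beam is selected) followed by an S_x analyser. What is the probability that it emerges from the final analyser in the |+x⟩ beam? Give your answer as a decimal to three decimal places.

First analyser (S_y): P(|+y⟩) = |⟨+y|ψ⟩|² = 20/24.
After stage 1 the state is |+y⟩; P(|+x⟩) = |⟨+x|+y⟩|² = 1/2.
Joint probability = 20/24 × 1/2 = 0.417.

0.417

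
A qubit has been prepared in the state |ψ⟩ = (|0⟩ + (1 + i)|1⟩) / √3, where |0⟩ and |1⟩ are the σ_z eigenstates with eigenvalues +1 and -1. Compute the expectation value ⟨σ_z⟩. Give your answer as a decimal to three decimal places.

⟨σ_z⟩ = |a|² - |b|² divided by |a|²+|b|², with a, b the |0⟩, |1⟩ amplitudes.
= (1 - 2)/3 = -1/3.

-0.333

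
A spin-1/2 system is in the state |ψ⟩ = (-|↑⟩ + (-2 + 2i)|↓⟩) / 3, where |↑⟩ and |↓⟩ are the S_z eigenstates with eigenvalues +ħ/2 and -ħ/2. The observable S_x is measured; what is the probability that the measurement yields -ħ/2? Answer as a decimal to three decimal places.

0.278

|-x⟩ = (|↑⟩ - |↓⟩)/√2, so ⟨-x|ψ⟩ = (1 - 2i) / (√2·3).
P = |1 - 2i|² / 18 = 5/18.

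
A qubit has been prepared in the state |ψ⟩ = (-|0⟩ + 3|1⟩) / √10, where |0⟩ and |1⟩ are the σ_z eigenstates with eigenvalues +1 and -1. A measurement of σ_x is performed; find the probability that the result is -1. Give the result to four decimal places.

0.8000

|-x⟩ = (|0⟩ - |1⟩)/√2, so ⟨-x|ψ⟩ = (-4) / (√2·√10).
P = |-4|² / 20 = 16/20.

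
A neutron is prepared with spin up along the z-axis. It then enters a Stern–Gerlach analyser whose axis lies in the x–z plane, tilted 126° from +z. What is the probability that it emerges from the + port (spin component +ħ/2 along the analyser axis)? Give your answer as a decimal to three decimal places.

For spin-½, the probability of finding spin-up along an axis at angle θ to the initial spin direction is cos²(θ/2); spin-down is sin²(θ/2).
θ = 126°, so P = cos²(63°) ≈ 0.206.

0.206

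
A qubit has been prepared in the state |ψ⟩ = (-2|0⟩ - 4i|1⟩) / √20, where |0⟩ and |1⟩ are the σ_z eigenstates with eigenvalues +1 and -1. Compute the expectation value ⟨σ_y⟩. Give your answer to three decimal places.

0.800

⟨σ_y⟩ = 2 Im(a* b)/(|a|²+|b|²) with a = -2, b = -4i.
a* b = 8i, so ⟨σ_y⟩ = 16/20.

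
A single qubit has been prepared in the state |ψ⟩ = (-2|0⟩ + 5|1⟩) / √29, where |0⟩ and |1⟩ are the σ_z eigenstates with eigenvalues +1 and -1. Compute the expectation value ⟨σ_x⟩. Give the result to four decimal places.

⟨σ_x⟩ = 2 Re(a* b)/(|a|²+|b|²) with a = -2, b = 5.
a* b = -10, so ⟨σ_x⟩ = -20/29.

-0.6897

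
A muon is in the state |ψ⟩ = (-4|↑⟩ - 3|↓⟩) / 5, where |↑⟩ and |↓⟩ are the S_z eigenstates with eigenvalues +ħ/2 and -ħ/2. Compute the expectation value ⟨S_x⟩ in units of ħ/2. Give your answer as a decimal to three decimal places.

0.960

⟨σ_x⟩ = 2 Re(a* b)/(|a|²+|b|²) with a = -4, b = -3.
a* b = 12, so ⟨σ_x⟩ = 24/25.
⟨S_x⟩ = (ħ/2)·⟨σ_x⟩.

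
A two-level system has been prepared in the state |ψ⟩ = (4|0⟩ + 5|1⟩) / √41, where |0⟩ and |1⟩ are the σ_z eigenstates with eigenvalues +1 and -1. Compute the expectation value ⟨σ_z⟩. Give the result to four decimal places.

⟨σ_z⟩ = |a|² - |b|² divided by |a|²+|b|², with a, b the |0⟩, |1⟩ amplitudes.
= (16 - 25)/41 = -9/41.

-0.2195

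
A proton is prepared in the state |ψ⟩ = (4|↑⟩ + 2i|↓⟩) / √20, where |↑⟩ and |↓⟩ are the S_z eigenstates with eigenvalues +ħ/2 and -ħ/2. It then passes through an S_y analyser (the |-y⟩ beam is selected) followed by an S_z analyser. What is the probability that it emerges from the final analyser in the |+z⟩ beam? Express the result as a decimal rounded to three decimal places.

0.050

First analyser (S_y): P(|-y⟩) = |⟨-y|ψ⟩|² = 4/40.
After stage 1 the state is |-y⟩; P(|+z⟩) = |⟨+z|-y⟩|² = 1/2.
Joint probability = 4/40 × 1/2 = 0.050.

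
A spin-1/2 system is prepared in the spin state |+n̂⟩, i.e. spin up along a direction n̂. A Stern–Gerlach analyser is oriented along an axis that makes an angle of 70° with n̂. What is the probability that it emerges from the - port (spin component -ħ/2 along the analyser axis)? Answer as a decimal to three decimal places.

For spin-½, the probability of finding spin-up along an axis at angle θ to the initial spin direction is cos²(θ/2); spin-down is sin²(θ/2).
θ = 70°, so P = sin²(35°) ≈ 0.329.

0.329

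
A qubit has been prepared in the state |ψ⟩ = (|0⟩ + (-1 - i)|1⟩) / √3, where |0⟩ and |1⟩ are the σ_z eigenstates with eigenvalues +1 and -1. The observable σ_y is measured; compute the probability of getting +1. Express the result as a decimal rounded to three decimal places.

0.167

|+y⟩ = (|0⟩ + i|1⟩)/√2, so ⟨+y|ψ⟩ = (i) / (√2·√3).
P = |i|² / 6 = 1/6.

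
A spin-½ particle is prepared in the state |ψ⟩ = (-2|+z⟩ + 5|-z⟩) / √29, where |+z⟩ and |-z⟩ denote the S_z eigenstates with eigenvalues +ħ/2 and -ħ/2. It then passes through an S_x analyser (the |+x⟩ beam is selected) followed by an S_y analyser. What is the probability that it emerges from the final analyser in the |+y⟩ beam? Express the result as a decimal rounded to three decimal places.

First analyser (S_x): P(|+x⟩) = |⟨+x|ψ⟩|² = 9/58.
After stage 1 the state is |+x⟩; P(|+y⟩) = |⟨+y|+x⟩|² = 1/2.
Joint probability = 9/58 × 1/2 = 0.078.

0.078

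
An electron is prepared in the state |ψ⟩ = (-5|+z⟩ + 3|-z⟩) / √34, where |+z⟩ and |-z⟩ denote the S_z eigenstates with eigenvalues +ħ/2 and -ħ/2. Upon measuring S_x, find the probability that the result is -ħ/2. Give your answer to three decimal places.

|-x⟩ = (|+z⟩ - |-z⟩)/√2, so ⟨-x|ψ⟩ = (-8) / (√2·√34).
P = |-8|² / 68 = 64/68.

0.941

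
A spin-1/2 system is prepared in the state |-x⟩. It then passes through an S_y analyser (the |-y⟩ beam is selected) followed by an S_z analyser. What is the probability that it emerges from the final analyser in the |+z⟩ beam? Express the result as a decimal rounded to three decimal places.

First analyser (S_y): from |-x⟩, P(|-y⟩) = 1/2.
After stage 1 the state is |-y⟩; P(|+z⟩) = |⟨+z|-y⟩|² = 1/2.
Joint probability = 1/2 × 1/2 = 0.250.

0.250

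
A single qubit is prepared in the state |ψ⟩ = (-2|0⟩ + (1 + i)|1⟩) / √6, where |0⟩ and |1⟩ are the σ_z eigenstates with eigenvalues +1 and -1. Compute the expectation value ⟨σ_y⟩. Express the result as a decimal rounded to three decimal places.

⟨σ_y⟩ = 2 Im(a* b)/(|a|²+|b|²) with a = -2, b = (1 + i).
a* b = (-2 - 2i), so ⟨σ_y⟩ = -4/6.

-0.667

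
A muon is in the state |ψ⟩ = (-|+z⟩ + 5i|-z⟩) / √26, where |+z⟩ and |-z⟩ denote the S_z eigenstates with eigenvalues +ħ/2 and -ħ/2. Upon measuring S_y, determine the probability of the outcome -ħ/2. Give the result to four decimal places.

0.6923

|-y⟩ = (|+z⟩ - i|-z⟩)/√2, so ⟨-y|ψ⟩ = (-6) / (√2·√26).
P = |-6|² / 52 = 36/52.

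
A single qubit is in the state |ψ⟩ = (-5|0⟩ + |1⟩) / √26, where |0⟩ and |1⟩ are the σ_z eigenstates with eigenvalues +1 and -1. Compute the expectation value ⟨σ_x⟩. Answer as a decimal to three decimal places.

⟨σ_x⟩ = 2 Re(a* b)/(|a|²+|b|²) with a = -5, b = 1.
a* b = -5, so ⟨σ_x⟩ = -10/26.

-0.385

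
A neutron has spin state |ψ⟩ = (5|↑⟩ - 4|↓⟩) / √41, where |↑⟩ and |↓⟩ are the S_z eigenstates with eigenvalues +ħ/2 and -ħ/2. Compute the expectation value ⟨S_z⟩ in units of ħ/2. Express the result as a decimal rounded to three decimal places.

0.220

⟨σ_z⟩ = |a|² - |b|² divided by |a|²+|b|², with a, b the |↑⟩, |↓⟩ amplitudes.
= (25 - 16)/41 = 9/41.
⟨S_z⟩ = (ħ/2)·⟨σ_z⟩.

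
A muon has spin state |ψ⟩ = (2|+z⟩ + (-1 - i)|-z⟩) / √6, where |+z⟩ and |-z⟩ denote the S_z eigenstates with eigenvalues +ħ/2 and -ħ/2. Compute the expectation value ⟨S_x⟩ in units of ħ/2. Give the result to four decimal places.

⟨σ_x⟩ = 2 Re(a* b)/(|a|²+|b|²) with a = 2, b = (-1 - i).
a* b = (-2 - 2i), so ⟨σ_x⟩ = -4/6.
⟨S_x⟩ = (ħ/2)·⟨σ_x⟩.

-0.6667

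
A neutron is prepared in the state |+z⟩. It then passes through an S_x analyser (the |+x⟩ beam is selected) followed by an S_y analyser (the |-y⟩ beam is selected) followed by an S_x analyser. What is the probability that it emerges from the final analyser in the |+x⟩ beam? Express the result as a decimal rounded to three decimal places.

0.125

First analyser (S_x): from |+z⟩, P(|+x⟩) = 1/2.
After stage 1 the state is |+x⟩; P(|-y⟩) = |⟨-y|+x⟩|² = 1/2.
After stage 2 the state is |-y⟩; P(|+x⟩) = |⟨+x|-y⟩|² = 1/2.
Joint probability = 1/2 × 1/2 × 1/2 = 0.125.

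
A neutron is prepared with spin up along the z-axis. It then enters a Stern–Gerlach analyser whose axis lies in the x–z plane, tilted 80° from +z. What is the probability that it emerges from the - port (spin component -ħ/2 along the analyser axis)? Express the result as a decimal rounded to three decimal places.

For spin-½, the probability of finding spin-up along an axis at angle θ to the initial spin direction is cos²(θ/2); spin-down is sin²(θ/2).
θ = 80°, so P = sin²(40°) ≈ 0.413.

0.413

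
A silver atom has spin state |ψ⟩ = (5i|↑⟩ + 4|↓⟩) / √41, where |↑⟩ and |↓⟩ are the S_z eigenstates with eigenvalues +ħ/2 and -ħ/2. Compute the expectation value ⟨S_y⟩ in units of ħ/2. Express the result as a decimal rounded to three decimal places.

⟨σ_y⟩ = 2 Im(a* b)/(|a|²+|b|²) with a = 5i, b = 4.
a* b = -20i, so ⟨σ_y⟩ = -40/41.
⟨S_y⟩ = (ħ/2)·⟨σ_y⟩.

-0.976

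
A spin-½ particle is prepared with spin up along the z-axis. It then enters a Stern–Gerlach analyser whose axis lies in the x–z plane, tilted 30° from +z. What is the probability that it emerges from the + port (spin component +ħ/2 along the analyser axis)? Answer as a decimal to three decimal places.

0.933

For spin-½, the probability of finding spin-up along an axis at angle θ to the initial spin direction is cos²(θ/2); spin-down is sin²(θ/2).
θ = 30°, so P = cos²(15°) ≈ 0.933.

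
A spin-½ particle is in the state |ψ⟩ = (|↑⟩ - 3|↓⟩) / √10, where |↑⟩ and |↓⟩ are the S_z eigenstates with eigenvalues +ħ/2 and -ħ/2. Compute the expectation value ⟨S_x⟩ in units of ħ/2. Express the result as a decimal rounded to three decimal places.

-0.600

⟨σ_x⟩ = 2 Re(a* b)/(|a|²+|b|²) with a = 1, b = -3.
a* b = -3, so ⟨σ_x⟩ = -6/10.
⟨S_x⟩ = (ħ/2)·⟨σ_x⟩.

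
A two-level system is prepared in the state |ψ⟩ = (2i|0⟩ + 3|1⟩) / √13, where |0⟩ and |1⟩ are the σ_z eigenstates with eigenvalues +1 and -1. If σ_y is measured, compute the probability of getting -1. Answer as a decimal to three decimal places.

0.962

|-y⟩ = (|0⟩ - i|1⟩)/√2, so ⟨-y|ψ⟩ = (5i) / (√2·√13).
P = |5i|² / 26 = 25/26.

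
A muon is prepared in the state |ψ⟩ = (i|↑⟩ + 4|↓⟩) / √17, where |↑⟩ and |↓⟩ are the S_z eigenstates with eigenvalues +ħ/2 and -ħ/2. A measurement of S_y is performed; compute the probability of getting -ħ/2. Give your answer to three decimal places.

0.735

|-y⟩ = (|↑⟩ - i|↓⟩)/√2, so ⟨-y|ψ⟩ = (5i) / (√2·√17).
P = |5i|² / 34 = 25/34.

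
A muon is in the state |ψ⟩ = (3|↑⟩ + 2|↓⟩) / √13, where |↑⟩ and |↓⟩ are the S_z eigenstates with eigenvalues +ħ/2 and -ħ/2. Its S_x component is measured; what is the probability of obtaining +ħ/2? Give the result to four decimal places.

|+x⟩ = (|↑⟩ + |↓⟩)/√2, so ⟨+x|ψ⟩ = (5) / (√2·√13).
P = |5|² / 26 = 25/26.

0.9615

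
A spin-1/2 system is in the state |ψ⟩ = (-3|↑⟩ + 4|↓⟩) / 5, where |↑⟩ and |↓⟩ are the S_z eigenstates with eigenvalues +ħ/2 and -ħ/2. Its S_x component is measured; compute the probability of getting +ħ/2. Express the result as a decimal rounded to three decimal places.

|+x⟩ = (|↑⟩ + |↓⟩)/√2, so ⟨+x|ψ⟩ = (1) / (√2·5).
P = |1|² / 50 = 1/50.

0.020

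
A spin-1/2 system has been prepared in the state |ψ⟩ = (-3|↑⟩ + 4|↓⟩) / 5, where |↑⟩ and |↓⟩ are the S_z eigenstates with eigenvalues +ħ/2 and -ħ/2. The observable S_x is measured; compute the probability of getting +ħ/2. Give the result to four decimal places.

0.0200

|+x⟩ = (|↑⟩ + |↓⟩)/√2, so ⟨+x|ψ⟩ = (1) / (√2·5).
P = |1|² / 50 = 1/50.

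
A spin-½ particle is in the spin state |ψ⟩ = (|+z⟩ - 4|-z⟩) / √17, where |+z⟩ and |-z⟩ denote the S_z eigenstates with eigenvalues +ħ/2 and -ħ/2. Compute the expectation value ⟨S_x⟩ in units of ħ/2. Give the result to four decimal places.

-0.4706

⟨σ_x⟩ = 2 Re(a* b)/(|a|²+|b|²) with a = 1, b = -4.
a* b = -4, so ⟨σ_x⟩ = -8/17.
⟨S_x⟩ = (ħ/2)·⟨σ_x⟩.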